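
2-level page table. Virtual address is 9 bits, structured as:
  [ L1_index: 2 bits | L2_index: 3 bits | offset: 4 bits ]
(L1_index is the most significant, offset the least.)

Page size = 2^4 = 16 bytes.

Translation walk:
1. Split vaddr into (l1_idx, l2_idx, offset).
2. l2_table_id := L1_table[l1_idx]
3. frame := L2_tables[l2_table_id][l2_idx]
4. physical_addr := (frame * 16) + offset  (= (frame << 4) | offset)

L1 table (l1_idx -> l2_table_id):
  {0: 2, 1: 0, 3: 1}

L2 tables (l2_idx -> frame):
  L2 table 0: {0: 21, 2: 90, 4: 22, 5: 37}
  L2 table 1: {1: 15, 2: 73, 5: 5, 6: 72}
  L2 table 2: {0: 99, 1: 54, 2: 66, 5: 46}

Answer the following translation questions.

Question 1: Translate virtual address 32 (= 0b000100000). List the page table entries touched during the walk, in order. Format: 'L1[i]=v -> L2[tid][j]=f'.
vaddr = 32 = 0b000100000
Split: l1_idx=0, l2_idx=2, offset=0

Answer: L1[0]=2 -> L2[2][2]=66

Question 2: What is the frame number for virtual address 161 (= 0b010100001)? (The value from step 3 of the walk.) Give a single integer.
Answer: 90

Derivation:
vaddr = 161: l1_idx=1, l2_idx=2
L1[1] = 0; L2[0][2] = 90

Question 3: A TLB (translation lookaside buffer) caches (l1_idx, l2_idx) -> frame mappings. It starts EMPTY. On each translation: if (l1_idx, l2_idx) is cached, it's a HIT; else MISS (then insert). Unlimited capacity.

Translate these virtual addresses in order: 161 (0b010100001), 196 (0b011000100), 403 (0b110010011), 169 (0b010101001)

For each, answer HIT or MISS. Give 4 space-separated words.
Answer: MISS MISS MISS HIT

Derivation:
vaddr=161: (1,2) not in TLB -> MISS, insert
vaddr=196: (1,4) not in TLB -> MISS, insert
vaddr=403: (3,1) not in TLB -> MISS, insert
vaddr=169: (1,2) in TLB -> HIT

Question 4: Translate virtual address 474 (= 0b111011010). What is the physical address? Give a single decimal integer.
vaddr = 474 = 0b111011010
Split: l1_idx=3, l2_idx=5, offset=10
L1[3] = 1
L2[1][5] = 5
paddr = 5 * 16 + 10 = 90

Answer: 90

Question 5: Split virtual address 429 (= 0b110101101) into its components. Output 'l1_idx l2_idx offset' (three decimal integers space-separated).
Answer: 3 2 13

Derivation:
vaddr = 429 = 0b110101101
  top 2 bits -> l1_idx = 3
  next 3 bits -> l2_idx = 2
  bottom 4 bits -> offset = 13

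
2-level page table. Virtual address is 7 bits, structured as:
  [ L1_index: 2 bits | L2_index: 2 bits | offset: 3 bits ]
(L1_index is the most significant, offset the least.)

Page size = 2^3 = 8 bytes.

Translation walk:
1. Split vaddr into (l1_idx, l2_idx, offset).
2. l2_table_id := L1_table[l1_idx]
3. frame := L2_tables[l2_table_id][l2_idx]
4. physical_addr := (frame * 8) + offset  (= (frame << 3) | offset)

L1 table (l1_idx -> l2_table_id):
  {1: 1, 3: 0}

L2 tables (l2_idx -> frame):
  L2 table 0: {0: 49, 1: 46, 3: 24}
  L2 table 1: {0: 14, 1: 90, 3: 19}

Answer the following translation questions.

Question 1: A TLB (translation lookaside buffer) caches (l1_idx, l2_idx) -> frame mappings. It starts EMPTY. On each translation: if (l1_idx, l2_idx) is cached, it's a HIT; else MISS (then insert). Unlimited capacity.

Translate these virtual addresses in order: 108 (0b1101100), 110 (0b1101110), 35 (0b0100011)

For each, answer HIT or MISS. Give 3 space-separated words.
Answer: MISS HIT MISS

Derivation:
vaddr=108: (3,1) not in TLB -> MISS, insert
vaddr=110: (3,1) in TLB -> HIT
vaddr=35: (1,0) not in TLB -> MISS, insert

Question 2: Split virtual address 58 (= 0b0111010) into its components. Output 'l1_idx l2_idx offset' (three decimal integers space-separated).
vaddr = 58 = 0b0111010
  top 2 bits -> l1_idx = 1
  next 2 bits -> l2_idx = 3
  bottom 3 bits -> offset = 2

Answer: 1 3 2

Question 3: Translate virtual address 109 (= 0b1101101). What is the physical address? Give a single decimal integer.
vaddr = 109 = 0b1101101
Split: l1_idx=3, l2_idx=1, offset=5
L1[3] = 0
L2[0][1] = 46
paddr = 46 * 8 + 5 = 373

Answer: 373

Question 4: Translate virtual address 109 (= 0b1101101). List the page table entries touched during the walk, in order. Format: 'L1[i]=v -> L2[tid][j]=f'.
vaddr = 109 = 0b1101101
Split: l1_idx=3, l2_idx=1, offset=5

Answer: L1[3]=0 -> L2[0][1]=46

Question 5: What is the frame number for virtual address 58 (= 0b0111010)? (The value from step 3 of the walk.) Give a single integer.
Answer: 19

Derivation:
vaddr = 58: l1_idx=1, l2_idx=3
L1[1] = 1; L2[1][3] = 19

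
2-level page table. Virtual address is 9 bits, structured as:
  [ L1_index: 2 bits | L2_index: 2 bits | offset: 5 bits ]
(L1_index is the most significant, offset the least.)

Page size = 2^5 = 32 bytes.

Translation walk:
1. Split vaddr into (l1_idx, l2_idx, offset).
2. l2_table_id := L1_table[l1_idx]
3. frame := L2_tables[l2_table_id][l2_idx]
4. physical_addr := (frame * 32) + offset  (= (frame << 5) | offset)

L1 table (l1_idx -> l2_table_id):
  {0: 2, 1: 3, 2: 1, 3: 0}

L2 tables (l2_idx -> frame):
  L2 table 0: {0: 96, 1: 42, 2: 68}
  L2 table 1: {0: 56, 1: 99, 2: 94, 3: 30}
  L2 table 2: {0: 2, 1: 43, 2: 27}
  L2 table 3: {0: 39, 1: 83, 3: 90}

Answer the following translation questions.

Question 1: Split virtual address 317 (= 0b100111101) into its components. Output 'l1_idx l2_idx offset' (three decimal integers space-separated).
vaddr = 317 = 0b100111101
  top 2 bits -> l1_idx = 2
  next 2 bits -> l2_idx = 1
  bottom 5 bits -> offset = 29

Answer: 2 1 29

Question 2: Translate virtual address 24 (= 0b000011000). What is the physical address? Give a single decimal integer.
vaddr = 24 = 0b000011000
Split: l1_idx=0, l2_idx=0, offset=24
L1[0] = 2
L2[2][0] = 2
paddr = 2 * 32 + 24 = 88

Answer: 88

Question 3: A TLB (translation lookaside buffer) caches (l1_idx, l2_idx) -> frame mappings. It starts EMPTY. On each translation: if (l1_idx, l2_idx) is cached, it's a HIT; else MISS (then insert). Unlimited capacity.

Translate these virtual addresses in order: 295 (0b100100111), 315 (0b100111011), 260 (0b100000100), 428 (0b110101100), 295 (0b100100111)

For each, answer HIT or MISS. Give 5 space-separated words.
vaddr=295: (2,1) not in TLB -> MISS, insert
vaddr=315: (2,1) in TLB -> HIT
vaddr=260: (2,0) not in TLB -> MISS, insert
vaddr=428: (3,1) not in TLB -> MISS, insert
vaddr=295: (2,1) in TLB -> HIT

Answer: MISS HIT MISS MISS HIT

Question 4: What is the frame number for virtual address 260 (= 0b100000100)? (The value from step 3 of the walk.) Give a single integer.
vaddr = 260: l1_idx=2, l2_idx=0
L1[2] = 1; L2[1][0] = 56

Answer: 56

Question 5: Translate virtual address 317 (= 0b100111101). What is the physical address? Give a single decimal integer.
Answer: 3197

Derivation:
vaddr = 317 = 0b100111101
Split: l1_idx=2, l2_idx=1, offset=29
L1[2] = 1
L2[1][1] = 99
paddr = 99 * 32 + 29 = 3197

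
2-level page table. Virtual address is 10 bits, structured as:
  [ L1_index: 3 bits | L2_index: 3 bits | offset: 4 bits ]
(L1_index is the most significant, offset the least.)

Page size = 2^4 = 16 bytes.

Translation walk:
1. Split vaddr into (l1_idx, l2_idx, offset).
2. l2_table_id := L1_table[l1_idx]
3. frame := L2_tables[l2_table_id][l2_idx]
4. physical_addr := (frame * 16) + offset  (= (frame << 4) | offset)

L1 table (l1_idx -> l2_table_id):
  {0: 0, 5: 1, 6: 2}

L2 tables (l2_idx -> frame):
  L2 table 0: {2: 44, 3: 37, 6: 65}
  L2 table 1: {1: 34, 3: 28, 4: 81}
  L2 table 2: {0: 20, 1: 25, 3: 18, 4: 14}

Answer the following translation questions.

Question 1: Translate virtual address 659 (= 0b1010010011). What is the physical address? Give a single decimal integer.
Answer: 547

Derivation:
vaddr = 659 = 0b1010010011
Split: l1_idx=5, l2_idx=1, offset=3
L1[5] = 1
L2[1][1] = 34
paddr = 34 * 16 + 3 = 547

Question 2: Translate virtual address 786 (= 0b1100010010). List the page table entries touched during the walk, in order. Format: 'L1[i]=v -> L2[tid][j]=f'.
Answer: L1[6]=2 -> L2[2][1]=25

Derivation:
vaddr = 786 = 0b1100010010
Split: l1_idx=6, l2_idx=1, offset=2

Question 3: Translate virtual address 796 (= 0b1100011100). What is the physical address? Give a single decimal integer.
vaddr = 796 = 0b1100011100
Split: l1_idx=6, l2_idx=1, offset=12
L1[6] = 2
L2[2][1] = 25
paddr = 25 * 16 + 12 = 412

Answer: 412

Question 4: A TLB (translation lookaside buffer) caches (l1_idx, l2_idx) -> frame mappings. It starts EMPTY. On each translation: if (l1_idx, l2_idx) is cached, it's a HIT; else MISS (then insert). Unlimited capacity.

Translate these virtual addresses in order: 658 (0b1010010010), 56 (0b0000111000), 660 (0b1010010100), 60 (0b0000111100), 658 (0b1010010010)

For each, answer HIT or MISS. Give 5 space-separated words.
Answer: MISS MISS HIT HIT HIT

Derivation:
vaddr=658: (5,1) not in TLB -> MISS, insert
vaddr=56: (0,3) not in TLB -> MISS, insert
vaddr=660: (5,1) in TLB -> HIT
vaddr=60: (0,3) in TLB -> HIT
vaddr=658: (5,1) in TLB -> HIT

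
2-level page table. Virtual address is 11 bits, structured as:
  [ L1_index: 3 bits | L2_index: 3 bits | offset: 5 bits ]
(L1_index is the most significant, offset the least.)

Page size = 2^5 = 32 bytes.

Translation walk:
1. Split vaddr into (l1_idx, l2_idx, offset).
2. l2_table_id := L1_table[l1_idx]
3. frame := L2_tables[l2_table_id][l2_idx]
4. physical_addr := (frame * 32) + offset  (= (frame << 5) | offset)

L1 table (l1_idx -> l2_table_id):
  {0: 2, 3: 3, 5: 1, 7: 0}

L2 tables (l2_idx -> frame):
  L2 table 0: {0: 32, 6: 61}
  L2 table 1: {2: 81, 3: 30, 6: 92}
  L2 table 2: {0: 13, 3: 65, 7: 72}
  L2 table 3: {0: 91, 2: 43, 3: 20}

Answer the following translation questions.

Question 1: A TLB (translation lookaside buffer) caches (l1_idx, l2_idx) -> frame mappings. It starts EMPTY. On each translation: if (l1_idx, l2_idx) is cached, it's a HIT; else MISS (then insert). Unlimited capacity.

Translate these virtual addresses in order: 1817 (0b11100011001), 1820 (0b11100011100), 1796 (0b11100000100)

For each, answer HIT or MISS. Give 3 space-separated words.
Answer: MISS HIT HIT

Derivation:
vaddr=1817: (7,0) not in TLB -> MISS, insert
vaddr=1820: (7,0) in TLB -> HIT
vaddr=1796: (7,0) in TLB -> HIT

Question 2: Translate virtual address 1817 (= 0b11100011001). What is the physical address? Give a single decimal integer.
Answer: 1049

Derivation:
vaddr = 1817 = 0b11100011001
Split: l1_idx=7, l2_idx=0, offset=25
L1[7] = 0
L2[0][0] = 32
paddr = 32 * 32 + 25 = 1049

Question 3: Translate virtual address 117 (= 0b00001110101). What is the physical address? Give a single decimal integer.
vaddr = 117 = 0b00001110101
Split: l1_idx=0, l2_idx=3, offset=21
L1[0] = 2
L2[2][3] = 65
paddr = 65 * 32 + 21 = 2101

Answer: 2101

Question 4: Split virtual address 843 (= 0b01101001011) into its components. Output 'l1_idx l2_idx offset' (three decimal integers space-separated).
Answer: 3 2 11

Derivation:
vaddr = 843 = 0b01101001011
  top 3 bits -> l1_idx = 3
  next 3 bits -> l2_idx = 2
  bottom 5 bits -> offset = 11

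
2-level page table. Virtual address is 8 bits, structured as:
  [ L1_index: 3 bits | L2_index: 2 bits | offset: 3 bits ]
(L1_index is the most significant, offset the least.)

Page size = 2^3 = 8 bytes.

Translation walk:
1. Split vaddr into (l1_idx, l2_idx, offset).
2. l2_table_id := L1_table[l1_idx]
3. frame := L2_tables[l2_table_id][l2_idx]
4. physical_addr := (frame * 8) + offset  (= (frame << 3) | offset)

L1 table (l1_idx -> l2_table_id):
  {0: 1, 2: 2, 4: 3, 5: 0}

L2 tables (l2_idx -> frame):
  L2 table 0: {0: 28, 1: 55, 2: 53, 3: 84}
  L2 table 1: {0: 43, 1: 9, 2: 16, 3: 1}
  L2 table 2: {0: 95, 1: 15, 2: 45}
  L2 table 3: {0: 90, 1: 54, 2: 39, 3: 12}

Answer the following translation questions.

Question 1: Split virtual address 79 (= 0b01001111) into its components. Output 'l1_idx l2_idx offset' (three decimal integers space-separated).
vaddr = 79 = 0b01001111
  top 3 bits -> l1_idx = 2
  next 2 bits -> l2_idx = 1
  bottom 3 bits -> offset = 7

Answer: 2 1 7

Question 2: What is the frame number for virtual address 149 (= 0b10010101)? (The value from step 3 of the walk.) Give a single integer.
vaddr = 149: l1_idx=4, l2_idx=2
L1[4] = 3; L2[3][2] = 39

Answer: 39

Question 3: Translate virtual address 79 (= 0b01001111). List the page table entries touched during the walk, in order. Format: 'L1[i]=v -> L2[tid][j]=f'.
Answer: L1[2]=2 -> L2[2][1]=15

Derivation:
vaddr = 79 = 0b01001111
Split: l1_idx=2, l2_idx=1, offset=7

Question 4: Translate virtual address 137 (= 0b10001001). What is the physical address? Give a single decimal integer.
vaddr = 137 = 0b10001001
Split: l1_idx=4, l2_idx=1, offset=1
L1[4] = 3
L2[3][1] = 54
paddr = 54 * 8 + 1 = 433

Answer: 433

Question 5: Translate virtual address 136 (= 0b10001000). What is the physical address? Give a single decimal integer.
Answer: 432

Derivation:
vaddr = 136 = 0b10001000
Split: l1_idx=4, l2_idx=1, offset=0
L1[4] = 3
L2[3][1] = 54
paddr = 54 * 8 + 0 = 432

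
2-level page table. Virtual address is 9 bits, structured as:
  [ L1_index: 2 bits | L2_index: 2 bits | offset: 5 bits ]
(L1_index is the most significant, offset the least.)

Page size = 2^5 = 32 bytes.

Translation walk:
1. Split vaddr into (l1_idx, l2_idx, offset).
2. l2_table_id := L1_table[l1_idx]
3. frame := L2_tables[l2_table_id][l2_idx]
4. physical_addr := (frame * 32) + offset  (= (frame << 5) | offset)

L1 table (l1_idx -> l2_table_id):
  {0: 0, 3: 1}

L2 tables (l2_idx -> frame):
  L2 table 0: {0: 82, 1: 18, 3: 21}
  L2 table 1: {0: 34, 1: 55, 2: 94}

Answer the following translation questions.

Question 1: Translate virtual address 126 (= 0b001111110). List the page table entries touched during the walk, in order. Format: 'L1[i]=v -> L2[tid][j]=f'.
Answer: L1[0]=0 -> L2[0][3]=21

Derivation:
vaddr = 126 = 0b001111110
Split: l1_idx=0, l2_idx=3, offset=30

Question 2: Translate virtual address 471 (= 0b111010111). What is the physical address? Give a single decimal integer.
vaddr = 471 = 0b111010111
Split: l1_idx=3, l2_idx=2, offset=23
L1[3] = 1
L2[1][2] = 94
paddr = 94 * 32 + 23 = 3031

Answer: 3031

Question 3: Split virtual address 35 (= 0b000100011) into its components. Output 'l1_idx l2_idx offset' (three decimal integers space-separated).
Answer: 0 1 3

Derivation:
vaddr = 35 = 0b000100011
  top 2 bits -> l1_idx = 0
  next 2 bits -> l2_idx = 1
  bottom 5 bits -> offset = 3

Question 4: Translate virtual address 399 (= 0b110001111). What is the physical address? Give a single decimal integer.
vaddr = 399 = 0b110001111
Split: l1_idx=3, l2_idx=0, offset=15
L1[3] = 1
L2[1][0] = 34
paddr = 34 * 32 + 15 = 1103

Answer: 1103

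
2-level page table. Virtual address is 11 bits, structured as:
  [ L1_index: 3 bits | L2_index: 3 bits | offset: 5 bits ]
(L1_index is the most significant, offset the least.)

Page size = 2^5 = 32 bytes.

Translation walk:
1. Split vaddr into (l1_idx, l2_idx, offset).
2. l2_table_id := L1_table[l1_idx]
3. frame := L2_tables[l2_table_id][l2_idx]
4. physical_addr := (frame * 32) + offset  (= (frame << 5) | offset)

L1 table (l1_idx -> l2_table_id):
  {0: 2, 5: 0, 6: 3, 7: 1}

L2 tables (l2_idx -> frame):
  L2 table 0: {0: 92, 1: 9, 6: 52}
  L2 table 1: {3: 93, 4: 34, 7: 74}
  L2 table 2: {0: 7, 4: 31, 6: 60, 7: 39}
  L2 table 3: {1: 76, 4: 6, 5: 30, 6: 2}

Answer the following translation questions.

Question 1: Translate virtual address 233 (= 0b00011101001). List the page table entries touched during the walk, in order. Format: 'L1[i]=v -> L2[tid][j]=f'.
Answer: L1[0]=2 -> L2[2][7]=39

Derivation:
vaddr = 233 = 0b00011101001
Split: l1_idx=0, l2_idx=7, offset=9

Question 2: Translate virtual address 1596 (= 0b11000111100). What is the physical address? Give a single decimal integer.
vaddr = 1596 = 0b11000111100
Split: l1_idx=6, l2_idx=1, offset=28
L1[6] = 3
L2[3][1] = 76
paddr = 76 * 32 + 28 = 2460

Answer: 2460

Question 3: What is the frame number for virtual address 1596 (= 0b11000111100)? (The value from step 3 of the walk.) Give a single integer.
vaddr = 1596: l1_idx=6, l2_idx=1
L1[6] = 3; L2[3][1] = 76

Answer: 76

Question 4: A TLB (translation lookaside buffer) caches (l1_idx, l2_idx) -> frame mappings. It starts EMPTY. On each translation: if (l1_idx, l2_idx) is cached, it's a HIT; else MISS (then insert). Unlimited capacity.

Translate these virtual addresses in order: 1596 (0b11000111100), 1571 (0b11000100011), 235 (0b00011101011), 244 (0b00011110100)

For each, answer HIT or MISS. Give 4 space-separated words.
Answer: MISS HIT MISS HIT

Derivation:
vaddr=1596: (6,1) not in TLB -> MISS, insert
vaddr=1571: (6,1) in TLB -> HIT
vaddr=235: (0,7) not in TLB -> MISS, insert
vaddr=244: (0,7) in TLB -> HIT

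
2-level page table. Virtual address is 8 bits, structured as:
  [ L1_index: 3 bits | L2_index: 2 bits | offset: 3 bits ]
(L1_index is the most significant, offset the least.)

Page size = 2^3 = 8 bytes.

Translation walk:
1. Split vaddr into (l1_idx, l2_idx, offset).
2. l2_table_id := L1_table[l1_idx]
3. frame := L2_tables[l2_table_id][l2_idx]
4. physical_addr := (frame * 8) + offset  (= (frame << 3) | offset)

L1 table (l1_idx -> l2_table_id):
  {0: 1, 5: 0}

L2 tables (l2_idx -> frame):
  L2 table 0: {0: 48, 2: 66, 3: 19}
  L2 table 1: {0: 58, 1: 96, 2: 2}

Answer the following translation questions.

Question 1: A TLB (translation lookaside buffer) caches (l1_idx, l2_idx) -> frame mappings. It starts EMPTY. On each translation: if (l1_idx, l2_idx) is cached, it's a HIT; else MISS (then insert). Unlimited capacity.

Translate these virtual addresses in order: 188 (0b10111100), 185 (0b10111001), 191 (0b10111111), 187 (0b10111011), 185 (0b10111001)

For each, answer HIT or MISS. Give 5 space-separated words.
Answer: MISS HIT HIT HIT HIT

Derivation:
vaddr=188: (5,3) not in TLB -> MISS, insert
vaddr=185: (5,3) in TLB -> HIT
vaddr=191: (5,3) in TLB -> HIT
vaddr=187: (5,3) in TLB -> HIT
vaddr=185: (5,3) in TLB -> HIT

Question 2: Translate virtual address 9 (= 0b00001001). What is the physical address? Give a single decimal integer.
vaddr = 9 = 0b00001001
Split: l1_idx=0, l2_idx=1, offset=1
L1[0] = 1
L2[1][1] = 96
paddr = 96 * 8 + 1 = 769

Answer: 769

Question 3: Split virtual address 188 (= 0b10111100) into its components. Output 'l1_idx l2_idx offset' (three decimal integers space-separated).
Answer: 5 3 4

Derivation:
vaddr = 188 = 0b10111100
  top 3 bits -> l1_idx = 5
  next 2 bits -> l2_idx = 3
  bottom 3 bits -> offset = 4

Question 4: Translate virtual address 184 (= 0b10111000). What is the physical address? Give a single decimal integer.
vaddr = 184 = 0b10111000
Split: l1_idx=5, l2_idx=3, offset=0
L1[5] = 0
L2[0][3] = 19
paddr = 19 * 8 + 0 = 152

Answer: 152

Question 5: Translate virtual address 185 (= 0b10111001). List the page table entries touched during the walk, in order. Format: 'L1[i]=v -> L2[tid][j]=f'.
Answer: L1[5]=0 -> L2[0][3]=19

Derivation:
vaddr = 185 = 0b10111001
Split: l1_idx=5, l2_idx=3, offset=1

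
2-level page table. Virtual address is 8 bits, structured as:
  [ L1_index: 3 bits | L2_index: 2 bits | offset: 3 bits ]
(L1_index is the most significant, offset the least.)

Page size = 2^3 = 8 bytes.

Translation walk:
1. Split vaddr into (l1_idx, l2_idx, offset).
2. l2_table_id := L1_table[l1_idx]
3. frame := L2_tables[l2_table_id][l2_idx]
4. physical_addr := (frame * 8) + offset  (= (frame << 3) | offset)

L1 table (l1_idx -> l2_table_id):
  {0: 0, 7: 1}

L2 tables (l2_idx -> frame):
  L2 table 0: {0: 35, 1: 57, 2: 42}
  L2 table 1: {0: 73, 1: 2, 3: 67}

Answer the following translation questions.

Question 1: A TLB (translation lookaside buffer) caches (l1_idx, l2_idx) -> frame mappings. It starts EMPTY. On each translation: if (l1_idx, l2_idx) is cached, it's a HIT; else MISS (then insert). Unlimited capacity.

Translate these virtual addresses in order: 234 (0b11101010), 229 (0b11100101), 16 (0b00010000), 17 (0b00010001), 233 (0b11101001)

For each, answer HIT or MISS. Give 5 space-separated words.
vaddr=234: (7,1) not in TLB -> MISS, insert
vaddr=229: (7,0) not in TLB -> MISS, insert
vaddr=16: (0,2) not in TLB -> MISS, insert
vaddr=17: (0,2) in TLB -> HIT
vaddr=233: (7,1) in TLB -> HIT

Answer: MISS MISS MISS HIT HIT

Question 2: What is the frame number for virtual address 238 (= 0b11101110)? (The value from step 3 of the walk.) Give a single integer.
vaddr = 238: l1_idx=7, l2_idx=1
L1[7] = 1; L2[1][1] = 2

Answer: 2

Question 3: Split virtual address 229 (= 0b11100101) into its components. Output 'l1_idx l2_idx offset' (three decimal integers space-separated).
Answer: 7 0 5

Derivation:
vaddr = 229 = 0b11100101
  top 3 bits -> l1_idx = 7
  next 2 bits -> l2_idx = 0
  bottom 3 bits -> offset = 5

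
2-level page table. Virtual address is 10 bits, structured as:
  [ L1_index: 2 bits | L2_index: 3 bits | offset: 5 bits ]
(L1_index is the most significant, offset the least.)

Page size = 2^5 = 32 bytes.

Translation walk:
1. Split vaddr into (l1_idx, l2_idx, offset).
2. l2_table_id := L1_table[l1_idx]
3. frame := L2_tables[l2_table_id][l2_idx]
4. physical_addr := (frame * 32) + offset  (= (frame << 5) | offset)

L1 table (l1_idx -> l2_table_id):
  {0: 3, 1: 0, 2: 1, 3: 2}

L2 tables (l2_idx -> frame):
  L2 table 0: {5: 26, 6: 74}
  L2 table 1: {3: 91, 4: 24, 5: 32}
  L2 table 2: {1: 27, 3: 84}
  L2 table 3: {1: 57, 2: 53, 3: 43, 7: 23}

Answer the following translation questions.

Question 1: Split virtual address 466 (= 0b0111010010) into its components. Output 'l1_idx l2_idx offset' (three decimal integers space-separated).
Answer: 1 6 18

Derivation:
vaddr = 466 = 0b0111010010
  top 2 bits -> l1_idx = 1
  next 3 bits -> l2_idx = 6
  bottom 5 bits -> offset = 18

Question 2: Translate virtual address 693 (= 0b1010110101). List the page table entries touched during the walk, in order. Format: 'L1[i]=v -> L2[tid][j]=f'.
vaddr = 693 = 0b1010110101
Split: l1_idx=2, l2_idx=5, offset=21

Answer: L1[2]=1 -> L2[1][5]=32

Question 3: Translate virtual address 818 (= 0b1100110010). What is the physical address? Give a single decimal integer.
vaddr = 818 = 0b1100110010
Split: l1_idx=3, l2_idx=1, offset=18
L1[3] = 2
L2[2][1] = 27
paddr = 27 * 32 + 18 = 882

Answer: 882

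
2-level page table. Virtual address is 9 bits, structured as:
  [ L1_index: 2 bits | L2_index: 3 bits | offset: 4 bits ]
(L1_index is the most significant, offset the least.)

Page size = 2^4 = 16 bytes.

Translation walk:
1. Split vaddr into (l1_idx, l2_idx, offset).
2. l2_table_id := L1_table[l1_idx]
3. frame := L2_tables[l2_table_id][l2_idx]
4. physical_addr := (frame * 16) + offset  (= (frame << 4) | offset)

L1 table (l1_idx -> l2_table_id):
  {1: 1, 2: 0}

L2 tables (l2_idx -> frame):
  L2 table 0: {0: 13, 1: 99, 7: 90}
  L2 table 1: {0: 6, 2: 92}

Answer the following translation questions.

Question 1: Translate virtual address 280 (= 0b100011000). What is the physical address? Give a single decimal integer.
Answer: 1592

Derivation:
vaddr = 280 = 0b100011000
Split: l1_idx=2, l2_idx=1, offset=8
L1[2] = 0
L2[0][1] = 99
paddr = 99 * 16 + 8 = 1592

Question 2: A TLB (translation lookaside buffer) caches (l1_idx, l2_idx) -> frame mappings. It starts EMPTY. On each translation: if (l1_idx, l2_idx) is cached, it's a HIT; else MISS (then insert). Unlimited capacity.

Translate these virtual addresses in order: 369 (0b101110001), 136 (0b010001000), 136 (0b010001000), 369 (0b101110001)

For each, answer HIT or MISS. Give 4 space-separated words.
vaddr=369: (2,7) not in TLB -> MISS, insert
vaddr=136: (1,0) not in TLB -> MISS, insert
vaddr=136: (1,0) in TLB -> HIT
vaddr=369: (2,7) in TLB -> HIT

Answer: MISS MISS HIT HIT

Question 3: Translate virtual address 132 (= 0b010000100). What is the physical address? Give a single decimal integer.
vaddr = 132 = 0b010000100
Split: l1_idx=1, l2_idx=0, offset=4
L1[1] = 1
L2[1][0] = 6
paddr = 6 * 16 + 4 = 100

Answer: 100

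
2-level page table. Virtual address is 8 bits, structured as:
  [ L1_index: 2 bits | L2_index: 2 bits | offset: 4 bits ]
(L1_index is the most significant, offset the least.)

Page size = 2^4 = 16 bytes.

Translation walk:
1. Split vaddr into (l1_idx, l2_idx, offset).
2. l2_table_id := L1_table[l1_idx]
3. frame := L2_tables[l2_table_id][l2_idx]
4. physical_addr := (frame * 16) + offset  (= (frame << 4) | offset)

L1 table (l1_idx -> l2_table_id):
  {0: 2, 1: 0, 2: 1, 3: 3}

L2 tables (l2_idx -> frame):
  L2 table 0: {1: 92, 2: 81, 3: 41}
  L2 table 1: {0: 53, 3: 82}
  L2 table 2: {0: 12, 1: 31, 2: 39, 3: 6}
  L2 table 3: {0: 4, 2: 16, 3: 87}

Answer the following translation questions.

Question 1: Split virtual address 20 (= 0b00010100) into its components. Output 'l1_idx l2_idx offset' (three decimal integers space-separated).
Answer: 0 1 4

Derivation:
vaddr = 20 = 0b00010100
  top 2 bits -> l1_idx = 0
  next 2 bits -> l2_idx = 1
  bottom 4 bits -> offset = 4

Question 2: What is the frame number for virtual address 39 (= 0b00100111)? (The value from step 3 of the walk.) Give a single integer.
Answer: 39

Derivation:
vaddr = 39: l1_idx=0, l2_idx=2
L1[0] = 2; L2[2][2] = 39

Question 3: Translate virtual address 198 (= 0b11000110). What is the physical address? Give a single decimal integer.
vaddr = 198 = 0b11000110
Split: l1_idx=3, l2_idx=0, offset=6
L1[3] = 3
L2[3][0] = 4
paddr = 4 * 16 + 6 = 70

Answer: 70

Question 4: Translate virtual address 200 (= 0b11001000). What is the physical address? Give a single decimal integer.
vaddr = 200 = 0b11001000
Split: l1_idx=3, l2_idx=0, offset=8
L1[3] = 3
L2[3][0] = 4
paddr = 4 * 16 + 8 = 72

Answer: 72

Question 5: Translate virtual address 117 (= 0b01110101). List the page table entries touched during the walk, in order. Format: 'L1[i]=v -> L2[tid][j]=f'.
vaddr = 117 = 0b01110101
Split: l1_idx=1, l2_idx=3, offset=5

Answer: L1[1]=0 -> L2[0][3]=41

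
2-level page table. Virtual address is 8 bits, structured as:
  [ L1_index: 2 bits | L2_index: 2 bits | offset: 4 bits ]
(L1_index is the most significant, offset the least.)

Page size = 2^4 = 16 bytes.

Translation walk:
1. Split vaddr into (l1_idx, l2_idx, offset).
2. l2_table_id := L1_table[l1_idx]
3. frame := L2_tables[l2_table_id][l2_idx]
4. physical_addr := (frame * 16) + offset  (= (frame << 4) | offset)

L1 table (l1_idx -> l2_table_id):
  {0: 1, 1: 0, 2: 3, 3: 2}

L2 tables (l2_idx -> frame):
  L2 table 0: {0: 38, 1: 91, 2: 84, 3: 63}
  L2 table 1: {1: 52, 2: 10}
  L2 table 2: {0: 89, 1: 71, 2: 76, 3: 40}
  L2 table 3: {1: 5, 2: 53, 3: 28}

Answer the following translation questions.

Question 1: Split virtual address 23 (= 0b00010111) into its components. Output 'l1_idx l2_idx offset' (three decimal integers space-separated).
vaddr = 23 = 0b00010111
  top 2 bits -> l1_idx = 0
  next 2 bits -> l2_idx = 1
  bottom 4 bits -> offset = 7

Answer: 0 1 7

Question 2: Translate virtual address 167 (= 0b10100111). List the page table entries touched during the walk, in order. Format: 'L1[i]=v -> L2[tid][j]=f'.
Answer: L1[2]=3 -> L2[3][2]=53

Derivation:
vaddr = 167 = 0b10100111
Split: l1_idx=2, l2_idx=2, offset=7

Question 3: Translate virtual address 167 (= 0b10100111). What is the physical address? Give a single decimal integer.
Answer: 855

Derivation:
vaddr = 167 = 0b10100111
Split: l1_idx=2, l2_idx=2, offset=7
L1[2] = 3
L2[3][2] = 53
paddr = 53 * 16 + 7 = 855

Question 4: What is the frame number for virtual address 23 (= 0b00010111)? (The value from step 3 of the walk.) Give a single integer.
vaddr = 23: l1_idx=0, l2_idx=1
L1[0] = 1; L2[1][1] = 52

Answer: 52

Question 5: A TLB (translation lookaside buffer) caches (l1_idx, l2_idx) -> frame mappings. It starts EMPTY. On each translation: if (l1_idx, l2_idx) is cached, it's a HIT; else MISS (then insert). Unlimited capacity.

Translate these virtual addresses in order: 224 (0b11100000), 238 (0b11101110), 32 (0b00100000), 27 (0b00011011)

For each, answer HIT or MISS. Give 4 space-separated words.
vaddr=224: (3,2) not in TLB -> MISS, insert
vaddr=238: (3,2) in TLB -> HIT
vaddr=32: (0,2) not in TLB -> MISS, insert
vaddr=27: (0,1) not in TLB -> MISS, insert

Answer: MISS HIT MISS MISS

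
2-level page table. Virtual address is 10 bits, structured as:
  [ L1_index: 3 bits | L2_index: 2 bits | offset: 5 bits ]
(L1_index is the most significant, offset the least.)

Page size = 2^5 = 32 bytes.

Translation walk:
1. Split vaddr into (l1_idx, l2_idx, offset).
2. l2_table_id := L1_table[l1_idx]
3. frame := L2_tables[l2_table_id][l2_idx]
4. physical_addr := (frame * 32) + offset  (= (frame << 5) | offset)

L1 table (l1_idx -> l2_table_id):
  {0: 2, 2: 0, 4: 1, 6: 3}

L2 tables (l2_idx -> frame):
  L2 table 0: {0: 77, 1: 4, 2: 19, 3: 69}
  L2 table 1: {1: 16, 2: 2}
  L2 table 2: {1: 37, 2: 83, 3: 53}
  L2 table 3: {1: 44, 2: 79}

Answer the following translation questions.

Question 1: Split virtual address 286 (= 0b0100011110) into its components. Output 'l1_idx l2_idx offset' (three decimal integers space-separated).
vaddr = 286 = 0b0100011110
  top 3 bits -> l1_idx = 2
  next 2 bits -> l2_idx = 0
  bottom 5 bits -> offset = 30

Answer: 2 0 30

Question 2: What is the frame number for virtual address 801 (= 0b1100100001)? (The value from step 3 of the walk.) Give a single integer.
Answer: 44

Derivation:
vaddr = 801: l1_idx=6, l2_idx=1
L1[6] = 3; L2[3][1] = 44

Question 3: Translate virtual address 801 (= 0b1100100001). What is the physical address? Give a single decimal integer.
Answer: 1409

Derivation:
vaddr = 801 = 0b1100100001
Split: l1_idx=6, l2_idx=1, offset=1
L1[6] = 3
L2[3][1] = 44
paddr = 44 * 32 + 1 = 1409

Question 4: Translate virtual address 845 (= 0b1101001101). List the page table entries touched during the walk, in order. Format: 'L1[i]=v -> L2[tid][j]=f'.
Answer: L1[6]=3 -> L2[3][2]=79

Derivation:
vaddr = 845 = 0b1101001101
Split: l1_idx=6, l2_idx=2, offset=13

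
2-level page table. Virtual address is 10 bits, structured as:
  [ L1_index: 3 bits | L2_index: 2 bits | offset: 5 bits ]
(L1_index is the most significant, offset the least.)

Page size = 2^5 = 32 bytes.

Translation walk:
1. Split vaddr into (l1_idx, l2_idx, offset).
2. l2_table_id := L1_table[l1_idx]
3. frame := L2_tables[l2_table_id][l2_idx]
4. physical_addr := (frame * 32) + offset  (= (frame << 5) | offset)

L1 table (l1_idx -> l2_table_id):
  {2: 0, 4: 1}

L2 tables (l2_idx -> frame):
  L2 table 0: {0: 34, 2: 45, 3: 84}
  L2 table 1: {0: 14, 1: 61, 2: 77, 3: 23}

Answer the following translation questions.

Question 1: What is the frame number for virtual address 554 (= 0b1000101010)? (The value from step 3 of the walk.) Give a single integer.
vaddr = 554: l1_idx=4, l2_idx=1
L1[4] = 1; L2[1][1] = 61

Answer: 61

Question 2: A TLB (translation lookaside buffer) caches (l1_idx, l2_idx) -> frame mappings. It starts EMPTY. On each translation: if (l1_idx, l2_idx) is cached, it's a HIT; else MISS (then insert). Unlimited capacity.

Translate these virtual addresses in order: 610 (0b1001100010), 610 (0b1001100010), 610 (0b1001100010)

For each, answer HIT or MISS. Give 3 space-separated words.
Answer: MISS HIT HIT

Derivation:
vaddr=610: (4,3) not in TLB -> MISS, insert
vaddr=610: (4,3) in TLB -> HIT
vaddr=610: (4,3) in TLB -> HIT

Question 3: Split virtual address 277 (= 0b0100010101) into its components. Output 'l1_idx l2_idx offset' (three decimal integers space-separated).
vaddr = 277 = 0b0100010101
  top 3 bits -> l1_idx = 2
  next 2 bits -> l2_idx = 0
  bottom 5 bits -> offset = 21

Answer: 2 0 21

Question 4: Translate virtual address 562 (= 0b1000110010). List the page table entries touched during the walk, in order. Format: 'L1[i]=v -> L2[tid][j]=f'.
Answer: L1[4]=1 -> L2[1][1]=61

Derivation:
vaddr = 562 = 0b1000110010
Split: l1_idx=4, l2_idx=1, offset=18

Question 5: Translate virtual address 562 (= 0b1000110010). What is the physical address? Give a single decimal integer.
vaddr = 562 = 0b1000110010
Split: l1_idx=4, l2_idx=1, offset=18
L1[4] = 1
L2[1][1] = 61
paddr = 61 * 32 + 18 = 1970

Answer: 1970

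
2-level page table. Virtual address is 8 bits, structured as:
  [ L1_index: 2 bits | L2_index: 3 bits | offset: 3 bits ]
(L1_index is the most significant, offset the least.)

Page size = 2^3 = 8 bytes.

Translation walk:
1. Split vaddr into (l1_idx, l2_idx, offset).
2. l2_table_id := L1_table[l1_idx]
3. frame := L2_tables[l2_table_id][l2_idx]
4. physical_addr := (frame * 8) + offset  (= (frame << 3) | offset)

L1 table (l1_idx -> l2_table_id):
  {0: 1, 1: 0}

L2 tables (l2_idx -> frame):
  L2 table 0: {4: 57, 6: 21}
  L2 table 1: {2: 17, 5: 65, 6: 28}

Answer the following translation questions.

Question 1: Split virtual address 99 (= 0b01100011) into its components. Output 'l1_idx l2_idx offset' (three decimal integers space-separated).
vaddr = 99 = 0b01100011
  top 2 bits -> l1_idx = 1
  next 3 bits -> l2_idx = 4
  bottom 3 bits -> offset = 3

Answer: 1 4 3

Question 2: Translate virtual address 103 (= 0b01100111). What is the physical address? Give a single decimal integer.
Answer: 463

Derivation:
vaddr = 103 = 0b01100111
Split: l1_idx=1, l2_idx=4, offset=7
L1[1] = 0
L2[0][4] = 57
paddr = 57 * 8 + 7 = 463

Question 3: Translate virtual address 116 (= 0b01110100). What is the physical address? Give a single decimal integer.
Answer: 172

Derivation:
vaddr = 116 = 0b01110100
Split: l1_idx=1, l2_idx=6, offset=4
L1[1] = 0
L2[0][6] = 21
paddr = 21 * 8 + 4 = 172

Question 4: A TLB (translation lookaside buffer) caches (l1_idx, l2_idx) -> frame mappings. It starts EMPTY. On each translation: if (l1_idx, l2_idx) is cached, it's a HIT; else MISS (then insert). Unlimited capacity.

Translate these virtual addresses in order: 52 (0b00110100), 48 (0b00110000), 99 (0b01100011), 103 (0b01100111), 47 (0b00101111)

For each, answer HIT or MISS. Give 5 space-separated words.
Answer: MISS HIT MISS HIT MISS

Derivation:
vaddr=52: (0,6) not in TLB -> MISS, insert
vaddr=48: (0,6) in TLB -> HIT
vaddr=99: (1,4) not in TLB -> MISS, insert
vaddr=103: (1,4) in TLB -> HIT
vaddr=47: (0,5) not in TLB -> MISS, insert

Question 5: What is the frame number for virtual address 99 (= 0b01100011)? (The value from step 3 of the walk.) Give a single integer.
Answer: 57

Derivation:
vaddr = 99: l1_idx=1, l2_idx=4
L1[1] = 0; L2[0][4] = 57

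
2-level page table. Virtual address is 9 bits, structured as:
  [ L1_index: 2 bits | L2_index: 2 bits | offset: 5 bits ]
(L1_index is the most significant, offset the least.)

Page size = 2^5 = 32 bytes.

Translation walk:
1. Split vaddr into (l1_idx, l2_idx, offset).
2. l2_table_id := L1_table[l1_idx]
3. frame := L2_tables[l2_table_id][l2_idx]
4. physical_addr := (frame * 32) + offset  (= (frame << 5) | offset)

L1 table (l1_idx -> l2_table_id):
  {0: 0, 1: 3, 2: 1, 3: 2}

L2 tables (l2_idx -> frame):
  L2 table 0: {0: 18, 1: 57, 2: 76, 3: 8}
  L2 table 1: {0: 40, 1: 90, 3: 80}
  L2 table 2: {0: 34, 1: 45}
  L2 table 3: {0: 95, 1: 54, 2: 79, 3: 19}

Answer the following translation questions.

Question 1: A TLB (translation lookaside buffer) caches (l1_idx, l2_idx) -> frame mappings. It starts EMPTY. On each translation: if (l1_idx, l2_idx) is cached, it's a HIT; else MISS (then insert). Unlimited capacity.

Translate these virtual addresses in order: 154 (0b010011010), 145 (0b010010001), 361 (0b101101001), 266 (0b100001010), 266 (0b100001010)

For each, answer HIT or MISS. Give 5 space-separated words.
Answer: MISS HIT MISS MISS HIT

Derivation:
vaddr=154: (1,0) not in TLB -> MISS, insert
vaddr=145: (1,0) in TLB -> HIT
vaddr=361: (2,3) not in TLB -> MISS, insert
vaddr=266: (2,0) not in TLB -> MISS, insert
vaddr=266: (2,0) in TLB -> HIT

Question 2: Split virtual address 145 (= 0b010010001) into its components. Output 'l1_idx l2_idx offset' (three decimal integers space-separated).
Answer: 1 0 17

Derivation:
vaddr = 145 = 0b010010001
  top 2 bits -> l1_idx = 1
  next 2 bits -> l2_idx = 0
  bottom 5 bits -> offset = 17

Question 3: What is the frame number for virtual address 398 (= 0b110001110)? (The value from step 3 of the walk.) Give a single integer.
vaddr = 398: l1_idx=3, l2_idx=0
L1[3] = 2; L2[2][0] = 34

Answer: 34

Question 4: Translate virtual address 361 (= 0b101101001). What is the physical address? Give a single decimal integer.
vaddr = 361 = 0b101101001
Split: l1_idx=2, l2_idx=3, offset=9
L1[2] = 1
L2[1][3] = 80
paddr = 80 * 32 + 9 = 2569

Answer: 2569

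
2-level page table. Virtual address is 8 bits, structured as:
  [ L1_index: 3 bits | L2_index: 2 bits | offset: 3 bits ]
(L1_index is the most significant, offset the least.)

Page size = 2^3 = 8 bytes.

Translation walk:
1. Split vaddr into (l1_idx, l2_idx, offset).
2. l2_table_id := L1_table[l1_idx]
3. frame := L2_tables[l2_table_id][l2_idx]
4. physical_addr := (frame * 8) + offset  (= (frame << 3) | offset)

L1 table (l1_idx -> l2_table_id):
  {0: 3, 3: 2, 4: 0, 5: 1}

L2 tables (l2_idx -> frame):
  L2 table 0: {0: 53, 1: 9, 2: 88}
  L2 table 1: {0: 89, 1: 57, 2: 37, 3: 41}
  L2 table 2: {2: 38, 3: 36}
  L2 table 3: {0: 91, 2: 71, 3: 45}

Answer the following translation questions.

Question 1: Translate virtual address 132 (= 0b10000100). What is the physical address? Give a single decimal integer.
vaddr = 132 = 0b10000100
Split: l1_idx=4, l2_idx=0, offset=4
L1[4] = 0
L2[0][0] = 53
paddr = 53 * 8 + 4 = 428

Answer: 428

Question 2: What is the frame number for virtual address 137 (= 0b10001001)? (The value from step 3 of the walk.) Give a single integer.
vaddr = 137: l1_idx=4, l2_idx=1
L1[4] = 0; L2[0][1] = 9

Answer: 9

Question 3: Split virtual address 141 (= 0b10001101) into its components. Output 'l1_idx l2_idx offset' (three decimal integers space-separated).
Answer: 4 1 5

Derivation:
vaddr = 141 = 0b10001101
  top 3 bits -> l1_idx = 4
  next 2 bits -> l2_idx = 1
  bottom 3 bits -> offset = 5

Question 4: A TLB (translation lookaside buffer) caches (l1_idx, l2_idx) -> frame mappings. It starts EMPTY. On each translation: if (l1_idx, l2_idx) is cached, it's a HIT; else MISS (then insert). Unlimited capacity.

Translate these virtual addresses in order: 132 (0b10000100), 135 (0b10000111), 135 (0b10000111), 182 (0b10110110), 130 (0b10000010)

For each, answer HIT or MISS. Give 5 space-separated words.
Answer: MISS HIT HIT MISS HIT

Derivation:
vaddr=132: (4,0) not in TLB -> MISS, insert
vaddr=135: (4,0) in TLB -> HIT
vaddr=135: (4,0) in TLB -> HIT
vaddr=182: (5,2) not in TLB -> MISS, insert
vaddr=130: (4,0) in TLB -> HIT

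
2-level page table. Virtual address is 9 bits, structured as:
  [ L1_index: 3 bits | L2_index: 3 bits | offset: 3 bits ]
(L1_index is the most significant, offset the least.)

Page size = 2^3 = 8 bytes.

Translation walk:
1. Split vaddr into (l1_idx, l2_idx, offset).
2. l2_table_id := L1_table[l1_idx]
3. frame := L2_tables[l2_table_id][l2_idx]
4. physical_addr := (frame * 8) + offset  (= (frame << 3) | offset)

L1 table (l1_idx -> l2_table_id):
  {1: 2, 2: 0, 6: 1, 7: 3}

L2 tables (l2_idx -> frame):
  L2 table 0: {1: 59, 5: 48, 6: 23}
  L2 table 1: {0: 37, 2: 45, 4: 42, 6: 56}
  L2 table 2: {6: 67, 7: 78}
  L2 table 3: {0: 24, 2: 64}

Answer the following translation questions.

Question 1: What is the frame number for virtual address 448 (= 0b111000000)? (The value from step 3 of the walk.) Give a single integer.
Answer: 24

Derivation:
vaddr = 448: l1_idx=7, l2_idx=0
L1[7] = 3; L2[3][0] = 24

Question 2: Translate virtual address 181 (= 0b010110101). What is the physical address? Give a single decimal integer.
vaddr = 181 = 0b010110101
Split: l1_idx=2, l2_idx=6, offset=5
L1[2] = 0
L2[0][6] = 23
paddr = 23 * 8 + 5 = 189

Answer: 189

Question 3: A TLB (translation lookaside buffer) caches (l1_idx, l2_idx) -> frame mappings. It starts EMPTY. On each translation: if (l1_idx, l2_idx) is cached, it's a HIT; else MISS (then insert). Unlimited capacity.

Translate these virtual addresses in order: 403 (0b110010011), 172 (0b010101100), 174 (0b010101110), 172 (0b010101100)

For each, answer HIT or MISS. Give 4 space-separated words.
vaddr=403: (6,2) not in TLB -> MISS, insert
vaddr=172: (2,5) not in TLB -> MISS, insert
vaddr=174: (2,5) in TLB -> HIT
vaddr=172: (2,5) in TLB -> HIT

Answer: MISS MISS HIT HIT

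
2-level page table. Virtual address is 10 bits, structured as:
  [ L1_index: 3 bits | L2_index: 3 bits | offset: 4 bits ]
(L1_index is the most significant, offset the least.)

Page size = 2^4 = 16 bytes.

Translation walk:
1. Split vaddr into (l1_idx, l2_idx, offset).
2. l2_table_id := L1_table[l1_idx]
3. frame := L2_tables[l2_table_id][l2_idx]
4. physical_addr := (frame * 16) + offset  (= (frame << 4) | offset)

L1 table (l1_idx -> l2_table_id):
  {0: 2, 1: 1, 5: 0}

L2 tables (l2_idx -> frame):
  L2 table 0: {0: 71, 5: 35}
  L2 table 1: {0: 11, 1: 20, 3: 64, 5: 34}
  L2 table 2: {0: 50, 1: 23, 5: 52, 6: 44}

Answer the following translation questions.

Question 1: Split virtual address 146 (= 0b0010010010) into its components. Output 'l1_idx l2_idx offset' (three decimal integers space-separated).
vaddr = 146 = 0b0010010010
  top 3 bits -> l1_idx = 1
  next 3 bits -> l2_idx = 1
  bottom 4 bits -> offset = 2

Answer: 1 1 2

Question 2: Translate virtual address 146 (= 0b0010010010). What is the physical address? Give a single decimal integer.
vaddr = 146 = 0b0010010010
Split: l1_idx=1, l2_idx=1, offset=2
L1[1] = 1
L2[1][1] = 20
paddr = 20 * 16 + 2 = 322

Answer: 322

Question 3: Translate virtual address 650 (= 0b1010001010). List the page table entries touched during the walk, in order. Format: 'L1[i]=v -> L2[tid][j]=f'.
vaddr = 650 = 0b1010001010
Split: l1_idx=5, l2_idx=0, offset=10

Answer: L1[5]=0 -> L2[0][0]=71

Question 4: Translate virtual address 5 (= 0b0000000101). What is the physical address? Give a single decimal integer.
vaddr = 5 = 0b0000000101
Split: l1_idx=0, l2_idx=0, offset=5
L1[0] = 2
L2[2][0] = 50
paddr = 50 * 16 + 5 = 805

Answer: 805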